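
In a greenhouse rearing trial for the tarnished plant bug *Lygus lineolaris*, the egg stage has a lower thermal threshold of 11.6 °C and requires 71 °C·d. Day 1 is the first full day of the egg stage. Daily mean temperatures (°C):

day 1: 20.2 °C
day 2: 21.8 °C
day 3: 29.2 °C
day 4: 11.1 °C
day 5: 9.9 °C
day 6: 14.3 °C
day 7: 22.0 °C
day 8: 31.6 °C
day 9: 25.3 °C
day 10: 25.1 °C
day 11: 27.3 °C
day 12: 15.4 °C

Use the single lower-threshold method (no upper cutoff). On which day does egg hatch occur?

Daily DD above 11.6 °C: 8.6, 10.2, 17.6, 0.0, 0.0, 2.7, 10.4, 20.0, 13.7, 13.5, 15.7, 3.8.
Cumulative: 8.6, 18.8, 36.4, 36.4, 36.4, 39.1, 49.5, 69.5, 83.2, 96.7, 112.4, 116.2.
The total first reaches 71 DD on day 9.

day 9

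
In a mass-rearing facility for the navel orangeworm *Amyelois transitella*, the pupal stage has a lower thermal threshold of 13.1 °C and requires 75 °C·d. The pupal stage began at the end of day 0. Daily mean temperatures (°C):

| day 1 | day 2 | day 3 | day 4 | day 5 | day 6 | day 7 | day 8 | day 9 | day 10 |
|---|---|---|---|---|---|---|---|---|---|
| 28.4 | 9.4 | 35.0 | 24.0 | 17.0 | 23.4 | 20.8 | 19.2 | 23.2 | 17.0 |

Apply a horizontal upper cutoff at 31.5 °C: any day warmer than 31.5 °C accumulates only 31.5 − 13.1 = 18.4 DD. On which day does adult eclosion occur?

Daily DD above 13.1 °C (capped at 18.4): 15.3, 0.0, 18.4, 10.9, 3.9, 10.3, 7.7, 6.1, 10.1, 3.9.
Cumulative: 15.3, 15.3, 33.7, 44.6, 48.5, 58.8, 66.5, 72.6, 82.7, 86.6.
The total first reaches 75 DD on day 9.

day 9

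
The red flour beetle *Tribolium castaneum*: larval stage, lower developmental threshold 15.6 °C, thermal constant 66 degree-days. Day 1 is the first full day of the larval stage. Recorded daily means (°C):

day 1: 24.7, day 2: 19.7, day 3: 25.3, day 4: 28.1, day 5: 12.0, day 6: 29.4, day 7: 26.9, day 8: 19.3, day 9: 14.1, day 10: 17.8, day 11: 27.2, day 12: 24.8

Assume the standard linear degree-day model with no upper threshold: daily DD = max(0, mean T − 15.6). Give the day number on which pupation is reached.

Daily DD above 15.6 °C: 9.1, 4.1, 9.7, 12.5, 0.0, 13.8, 11.3, 3.7, 0.0, 2.2, 11.6, 9.2.
Cumulative: 9.1, 13.2, 22.9, 35.4, 35.4, 49.2, 60.5, 64.2, 64.2, 66.4, 78.0, 87.2.
The total first reaches 66 DD on day 10.

day 10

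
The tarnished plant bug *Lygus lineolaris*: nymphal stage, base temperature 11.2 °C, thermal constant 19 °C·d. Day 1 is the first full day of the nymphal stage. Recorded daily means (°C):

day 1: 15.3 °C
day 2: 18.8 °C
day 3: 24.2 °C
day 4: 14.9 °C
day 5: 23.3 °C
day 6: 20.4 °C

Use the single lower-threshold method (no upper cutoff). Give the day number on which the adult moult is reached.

day 3

Daily DD above 11.2 °C: 4.1, 7.6, 13.0, 3.7, 12.1, 9.2.
Cumulative: 4.1, 11.7, 24.7, 28.4, 40.5, 49.7.
The total first reaches 19 DD on day 3.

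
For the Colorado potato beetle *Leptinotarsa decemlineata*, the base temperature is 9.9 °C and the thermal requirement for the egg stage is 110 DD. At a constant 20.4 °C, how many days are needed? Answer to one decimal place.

10.5 days

Daily accumulation = 20.4 − 9.9 = 10.5 DD/day.
Duration = 110 / 10.5 = 10.476 ≈ 10.5 days.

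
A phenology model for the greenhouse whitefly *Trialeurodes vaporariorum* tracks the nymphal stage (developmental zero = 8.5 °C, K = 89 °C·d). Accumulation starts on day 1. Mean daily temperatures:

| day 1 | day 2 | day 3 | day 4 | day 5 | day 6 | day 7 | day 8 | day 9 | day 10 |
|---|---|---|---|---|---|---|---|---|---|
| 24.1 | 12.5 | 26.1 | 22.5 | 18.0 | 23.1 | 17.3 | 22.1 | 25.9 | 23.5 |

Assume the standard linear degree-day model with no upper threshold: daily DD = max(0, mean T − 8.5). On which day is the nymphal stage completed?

day 8

Daily DD above 8.5 °C: 15.6, 4.0, 17.6, 14.0, 9.5, 14.6, 8.8, 13.6, 17.4, 15.0.
Cumulative: 15.6, 19.6, 37.2, 51.2, 60.7, 75.3, 84.1, 97.7, 115.1, 130.1.
The total first reaches 89 DD on day 8.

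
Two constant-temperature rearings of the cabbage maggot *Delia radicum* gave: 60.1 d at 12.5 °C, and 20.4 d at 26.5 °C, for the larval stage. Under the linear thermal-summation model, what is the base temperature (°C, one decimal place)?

Linear rate model ⇒ the product D·(T − T_b) is constant across temperatures.
60.1·(12.5 − T_b) = 20.4·(26.5 − T_b)
T_b = (60.1·12.5 − 20.4·26.5) / (60.1 − 20.4) = 210.65 / 39.7 = 5.306 °C ≈ 5.3 °C.

5.3 °C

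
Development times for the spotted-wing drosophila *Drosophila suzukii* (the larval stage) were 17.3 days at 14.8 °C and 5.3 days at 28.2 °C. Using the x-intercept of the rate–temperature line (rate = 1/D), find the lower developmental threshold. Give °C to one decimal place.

8.9 °C

Under the model K = D·(T − T_b), so D₁·(T₁ − T_b) = D₂·(T₂ − T_b).
17.3·(14.8 − T_b) = 5.3·(28.2 − T_b)
T_b = (17.3·14.8 − 5.3·28.2) / (17.3 − 5.3) = 106.58 / 12.0 = 8.882 °C ≈ 8.9 °C.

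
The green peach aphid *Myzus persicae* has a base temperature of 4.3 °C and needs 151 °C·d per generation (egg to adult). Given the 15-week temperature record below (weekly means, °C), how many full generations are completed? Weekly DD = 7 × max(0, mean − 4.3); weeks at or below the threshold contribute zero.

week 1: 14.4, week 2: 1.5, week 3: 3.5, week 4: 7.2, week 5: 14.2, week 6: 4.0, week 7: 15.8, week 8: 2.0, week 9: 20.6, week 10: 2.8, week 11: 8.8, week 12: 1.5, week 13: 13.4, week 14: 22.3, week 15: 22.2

4 generations

Weekly DD (7 × max(0, T̄ − 4.3)): 70.7, 0.0, 0.0, 20.3, 69.3, 0.0, 80.5, 0.0, 114.1, 0.0, 31.5, 0.0, 63.7, 126.0, 125.3.
Season total = 701.4 DD.
Complete generations = ⌊701.4 / 151⌋ = 4.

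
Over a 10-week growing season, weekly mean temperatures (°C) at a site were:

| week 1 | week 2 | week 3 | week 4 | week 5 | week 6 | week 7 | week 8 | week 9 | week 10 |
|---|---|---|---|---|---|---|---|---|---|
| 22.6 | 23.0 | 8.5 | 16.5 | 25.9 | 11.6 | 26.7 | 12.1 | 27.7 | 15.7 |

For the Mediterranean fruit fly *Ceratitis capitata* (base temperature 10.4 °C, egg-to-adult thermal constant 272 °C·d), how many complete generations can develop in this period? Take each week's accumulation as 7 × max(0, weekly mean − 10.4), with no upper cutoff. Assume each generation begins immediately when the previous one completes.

2 generations

Weekly DD (7 × max(0, T̄ − 10.4)): 85.4, 88.2, 0.0, 42.7, 108.5, 8.4, 114.1, 11.9, 121.1, 37.1.
Season total = 617.4 DD.
Complete generations = ⌊617.4 / 272⌋ = 2.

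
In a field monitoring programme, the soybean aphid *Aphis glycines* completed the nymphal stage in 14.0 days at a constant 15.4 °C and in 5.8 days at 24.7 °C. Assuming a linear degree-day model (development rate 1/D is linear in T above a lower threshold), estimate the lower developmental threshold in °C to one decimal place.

Equal thermal constants: D₁(T₁ − T_b) = D₂(T₂ − T_b).
14.0·(15.4 − T_b) = 5.8·(24.7 − T_b)
T_b = (14.0·15.4 − 5.8·24.7) / (14.0 − 5.8) = 72.34 / 8.2 = 8.822 °C ≈ 8.8 °C.

8.8 °C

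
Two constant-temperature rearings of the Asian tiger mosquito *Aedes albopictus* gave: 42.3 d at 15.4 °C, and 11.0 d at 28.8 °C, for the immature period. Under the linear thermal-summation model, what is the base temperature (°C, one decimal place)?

10.7 °C

Equal thermal constants: D₁(T₁ − T_b) = D₂(T₂ − T_b).
42.3·(15.4 − T_b) = 11.0·(28.8 − T_b)
T_b = (42.3·15.4 − 11.0·28.8) / (42.3 − 11.0) = 334.62 / 31.3 = 10.691 °C ≈ 10.7 °C.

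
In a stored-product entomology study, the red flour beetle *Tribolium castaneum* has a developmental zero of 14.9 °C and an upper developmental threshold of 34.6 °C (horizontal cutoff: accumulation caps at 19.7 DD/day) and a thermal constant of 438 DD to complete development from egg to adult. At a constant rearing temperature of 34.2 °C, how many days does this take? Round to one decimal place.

Daily accumulation = 34.2 − 14.9 = 19.3 DD/day.
Duration = 438 / 19.3 = 22.694 ≈ 22.7 days.

22.7 days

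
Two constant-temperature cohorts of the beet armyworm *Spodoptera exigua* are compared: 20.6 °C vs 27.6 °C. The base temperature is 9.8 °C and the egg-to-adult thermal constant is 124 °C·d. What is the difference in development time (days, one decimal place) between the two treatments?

At 20.6 °C: 124 / (20.6 − 9.8) = 124 / 10.8 = 11.481 d.
At 27.6 °C: 124 / (27.6 − 9.8) = 124 / 17.8 = 6.966 d.
Difference = |11.481 − 6.966| = 4.515 ≈ 4.5 days.

4.5 days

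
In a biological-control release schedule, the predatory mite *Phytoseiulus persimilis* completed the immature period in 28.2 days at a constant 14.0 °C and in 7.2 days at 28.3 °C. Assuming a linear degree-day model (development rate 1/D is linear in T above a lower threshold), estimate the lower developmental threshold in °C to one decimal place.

9.1 °C

Equal thermal constants: D₁(T₁ − T_b) = D₂(T₂ − T_b).
28.2·(14.0 − T_b) = 7.2·(28.3 − T_b)
T_b = (28.2·14.0 − 7.2·28.3) / (28.2 − 7.2) = 191.04 / 21.0 = 9.097 °C ≈ 9.1 °C.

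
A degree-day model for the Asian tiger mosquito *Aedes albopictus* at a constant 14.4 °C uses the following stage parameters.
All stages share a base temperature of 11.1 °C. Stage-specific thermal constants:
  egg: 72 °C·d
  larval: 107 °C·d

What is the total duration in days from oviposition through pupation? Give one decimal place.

Daily accumulation at 14.4 °C = 14.4 − 11.1 = 3.3 DD/day.
Total K = 72 + 107 = 179 DD.
Total duration = 179 / 3.3 = 54.242 ≈ 54.2 days.

54.2 days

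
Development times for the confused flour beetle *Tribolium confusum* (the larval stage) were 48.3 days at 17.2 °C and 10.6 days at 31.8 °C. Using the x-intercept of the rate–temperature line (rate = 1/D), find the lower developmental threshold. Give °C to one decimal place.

13.1 °C

Linear rate model ⇒ the product D·(T − T_b) is constant across temperatures.
48.3·(17.2 − T_b) = 10.6·(31.8 − T_b)
T_b = (48.3·17.2 − 10.6·31.8) / (48.3 − 10.6) = 493.68 / 37.7 = 13.095 °C ≈ 13.1 °C.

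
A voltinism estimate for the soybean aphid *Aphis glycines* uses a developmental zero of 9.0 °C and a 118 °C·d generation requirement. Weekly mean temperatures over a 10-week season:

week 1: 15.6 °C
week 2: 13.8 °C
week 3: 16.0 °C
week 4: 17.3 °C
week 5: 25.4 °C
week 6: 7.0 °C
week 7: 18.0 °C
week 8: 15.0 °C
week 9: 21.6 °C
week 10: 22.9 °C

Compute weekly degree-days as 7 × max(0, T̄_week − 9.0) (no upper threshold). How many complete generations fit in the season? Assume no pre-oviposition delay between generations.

5 generations

Weekly DD (7 × max(0, T̄ − 9.0)): 46.2, 33.6, 49.0, 58.1, 114.8, 0.0, 63.0, 42.0, 88.2, 97.3.
Season total = 592.2 DD.
Complete generations = ⌊592.2 / 118⌋ = 5.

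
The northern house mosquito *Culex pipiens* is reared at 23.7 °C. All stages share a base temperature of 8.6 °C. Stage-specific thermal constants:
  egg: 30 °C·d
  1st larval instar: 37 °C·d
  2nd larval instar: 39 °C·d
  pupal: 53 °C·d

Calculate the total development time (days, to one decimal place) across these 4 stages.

Daily accumulation at 23.7 °C = 23.7 − 8.6 = 15.1 DD/day.
Total K = 30 + 37 + 39 + 53 = 159 DD.
Total duration = 159 / 15.1 = 10.530 ≈ 10.5 days.

10.5 days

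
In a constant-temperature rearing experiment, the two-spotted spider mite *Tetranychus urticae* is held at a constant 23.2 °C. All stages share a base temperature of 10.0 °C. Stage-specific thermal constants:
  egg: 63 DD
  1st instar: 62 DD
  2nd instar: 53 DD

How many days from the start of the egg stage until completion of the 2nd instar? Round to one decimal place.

Daily accumulation at 23.2 °C = 23.2 − 10.0 = 13.2 DD/day.
Total K = 63 + 62 + 53 = 178 DD.
Total duration = 178 / 13.2 = 13.485 ≈ 13.5 days.

13.5 days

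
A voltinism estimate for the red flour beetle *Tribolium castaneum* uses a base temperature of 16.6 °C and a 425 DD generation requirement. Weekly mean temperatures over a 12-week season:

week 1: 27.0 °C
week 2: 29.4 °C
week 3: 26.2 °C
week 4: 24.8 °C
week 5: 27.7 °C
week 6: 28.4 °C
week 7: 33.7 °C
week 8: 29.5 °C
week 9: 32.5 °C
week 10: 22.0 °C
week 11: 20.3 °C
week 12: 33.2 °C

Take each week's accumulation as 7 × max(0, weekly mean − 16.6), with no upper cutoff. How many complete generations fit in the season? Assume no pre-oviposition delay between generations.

Weekly DD (7 × max(0, T̄ − 16.6)): 72.8, 89.6, 67.2, 57.4, 77.7, 82.6, 119.7, 90.3, 111.3, 37.8, 25.9, 116.2.
Season total = 948.5 DD.
Complete generations = ⌊948.5 / 425⌋ = 2.

2 generations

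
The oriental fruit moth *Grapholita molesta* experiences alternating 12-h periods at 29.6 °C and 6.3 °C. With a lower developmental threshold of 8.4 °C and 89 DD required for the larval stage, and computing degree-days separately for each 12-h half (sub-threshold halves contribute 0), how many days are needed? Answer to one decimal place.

8.4 days

Day half: max(0, 29.6 − 8.4) × 0.5 = 21.2 × 0.5 = 10.60 DD.
Night half: max(0, 6.3 − 8.4) × 0.5 = 0.0 × 0.5 = 0.00 DD.
Per 24 h: 10.60 DD/day.
Duration = 89 / 10.60 = 8.396 ≈ 8.4 days.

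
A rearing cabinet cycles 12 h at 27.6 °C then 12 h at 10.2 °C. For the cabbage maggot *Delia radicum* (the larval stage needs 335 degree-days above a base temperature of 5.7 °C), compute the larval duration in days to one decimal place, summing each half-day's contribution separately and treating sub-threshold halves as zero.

25.4 days

Day half: max(0, 27.6 − 5.7) × 0.5 = 21.9 × 0.5 = 10.95 DD.
Night half: max(0, 10.2 − 5.7) × 0.5 = 4.5 × 0.5 = 2.25 DD.
Per 24 h: 13.20 DD/day.
Duration = 335 / 13.20 = 25.379 ≈ 25.4 days.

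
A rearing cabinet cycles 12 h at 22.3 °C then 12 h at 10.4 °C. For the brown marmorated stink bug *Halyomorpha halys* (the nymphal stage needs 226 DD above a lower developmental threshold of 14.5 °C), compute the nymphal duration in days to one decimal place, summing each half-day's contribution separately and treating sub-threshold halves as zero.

Day half: max(0, 22.3 − 14.5) × 0.5 = 7.8 × 0.5 = 3.90 DD.
Night half: max(0, 10.4 − 14.5) × 0.5 = 0.0 × 0.5 = 0.00 DD.
Per 24 h: 3.90 DD/day.
Duration = 226 / 3.90 = 57.949 ≈ 57.9 days.

57.9 days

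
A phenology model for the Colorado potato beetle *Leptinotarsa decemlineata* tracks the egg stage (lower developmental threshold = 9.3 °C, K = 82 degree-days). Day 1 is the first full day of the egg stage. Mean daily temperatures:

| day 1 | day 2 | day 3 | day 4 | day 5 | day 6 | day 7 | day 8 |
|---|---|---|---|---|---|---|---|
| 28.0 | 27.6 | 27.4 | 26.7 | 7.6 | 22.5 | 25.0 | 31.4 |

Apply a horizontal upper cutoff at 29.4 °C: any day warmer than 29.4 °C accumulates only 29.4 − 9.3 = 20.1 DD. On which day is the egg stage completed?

Daily DD above 9.3 °C (capped at 20.1): 18.7, 18.3, 18.1, 17.4, 0.0, 13.2, 15.7, 20.1.
Cumulative: 18.7, 37.0, 55.1, 72.5, 72.5, 85.7, 101.4, 121.5.
The total first reaches 82 DD on day 6.

day 6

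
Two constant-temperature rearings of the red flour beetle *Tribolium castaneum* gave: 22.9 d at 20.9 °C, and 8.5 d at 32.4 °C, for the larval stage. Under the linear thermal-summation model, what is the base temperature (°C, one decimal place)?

Under the model K = D·(T − T_b), so D₁·(T₁ − T_b) = D₂·(T₂ − T_b).
22.9·(20.9 − T_b) = 8.5·(32.4 − T_b)
T_b = (22.9·20.9 − 8.5·32.4) / (22.9 − 8.5) = 203.21 / 14.4 = 14.112 °C ≈ 14.1 °C.

14.1 °C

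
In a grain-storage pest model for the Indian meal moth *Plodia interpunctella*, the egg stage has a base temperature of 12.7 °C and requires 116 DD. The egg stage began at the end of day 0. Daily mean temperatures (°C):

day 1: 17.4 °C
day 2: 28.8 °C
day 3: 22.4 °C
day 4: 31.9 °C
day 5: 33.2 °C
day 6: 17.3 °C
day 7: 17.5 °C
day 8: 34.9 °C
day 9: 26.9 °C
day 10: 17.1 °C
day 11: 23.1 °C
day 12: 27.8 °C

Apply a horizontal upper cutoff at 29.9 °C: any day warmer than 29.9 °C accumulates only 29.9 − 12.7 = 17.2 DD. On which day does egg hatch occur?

Daily DD above 12.7 °C (capped at 17.2): 4.7, 16.1, 9.7, 17.2, 17.2, 4.6, 4.8, 17.2, 14.2, 4.4, 10.4, 15.1.
Cumulative: 4.7, 20.8, 30.5, 47.7, 64.9, 69.5, 74.3, 91.5, 105.7, 110.1, 120.5, 135.6.
The total first reaches 116 DD on day 11.

day 11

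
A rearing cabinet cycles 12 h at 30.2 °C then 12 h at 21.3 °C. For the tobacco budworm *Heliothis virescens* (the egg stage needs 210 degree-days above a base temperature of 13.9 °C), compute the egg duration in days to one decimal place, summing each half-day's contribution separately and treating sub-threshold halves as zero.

Day half: max(0, 30.2 − 13.9) × 0.5 = 16.3 × 0.5 = 8.15 DD.
Night half: max(0, 21.3 − 13.9) × 0.5 = 7.4 × 0.5 = 3.70 DD.
Per 24 h: 11.85 DD/day.
Duration = 210 / 11.85 = 17.722 ≈ 17.7 days.

17.7 days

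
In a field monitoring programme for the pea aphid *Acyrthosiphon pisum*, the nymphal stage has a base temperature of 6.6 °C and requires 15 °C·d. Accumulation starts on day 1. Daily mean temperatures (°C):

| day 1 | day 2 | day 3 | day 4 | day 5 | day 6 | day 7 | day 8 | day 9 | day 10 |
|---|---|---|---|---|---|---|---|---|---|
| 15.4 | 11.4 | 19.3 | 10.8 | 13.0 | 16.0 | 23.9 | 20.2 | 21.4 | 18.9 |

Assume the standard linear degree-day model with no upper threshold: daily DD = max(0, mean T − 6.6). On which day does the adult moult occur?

Daily DD above 6.6 °C: 8.8, 4.8, 12.7, 4.2, 6.4, 9.4, 17.3, 13.6, 14.8, 12.3.
Cumulative: 8.8, 13.6, 26.3, 30.5, 36.9, 46.3, 63.6, 77.2, 92.0, 104.3.
The total first reaches 15 DD on day 3.

day 3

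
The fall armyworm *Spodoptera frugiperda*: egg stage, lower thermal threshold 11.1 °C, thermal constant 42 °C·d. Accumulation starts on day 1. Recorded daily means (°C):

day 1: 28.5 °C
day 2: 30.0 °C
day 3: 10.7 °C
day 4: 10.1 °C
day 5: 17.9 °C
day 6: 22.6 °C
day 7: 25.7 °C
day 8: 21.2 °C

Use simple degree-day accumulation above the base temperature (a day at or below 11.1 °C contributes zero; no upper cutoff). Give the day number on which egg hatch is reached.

Daily DD above 11.1 °C: 17.4, 18.9, 0.0, 0.0, 6.8, 11.5, 14.6, 10.1.
Cumulative: 17.4, 36.3, 36.3, 36.3, 43.1, 54.6, 69.2, 79.3.
The total first reaches 42 DD on day 5.

day 5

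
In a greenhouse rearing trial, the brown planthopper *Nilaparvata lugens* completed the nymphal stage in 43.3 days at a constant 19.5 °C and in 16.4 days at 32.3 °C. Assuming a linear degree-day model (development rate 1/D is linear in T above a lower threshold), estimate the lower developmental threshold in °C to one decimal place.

11.7 °C

Equal thermal constants: D₁(T₁ − T_b) = D₂(T₂ − T_b).
43.3·(19.5 − T_b) = 16.4·(32.3 − T_b)
T_b = (43.3·19.5 − 16.4·32.3) / (43.3 − 16.4) = 314.63 / 26.9 = 11.696 °C ≈ 11.7 °C.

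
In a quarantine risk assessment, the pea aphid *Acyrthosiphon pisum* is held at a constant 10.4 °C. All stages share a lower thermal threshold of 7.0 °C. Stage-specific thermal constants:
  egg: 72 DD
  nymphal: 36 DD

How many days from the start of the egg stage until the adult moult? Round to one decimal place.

Daily accumulation at 10.4 °C = 10.4 − 7.0 = 3.4 DD/day.
Total K = 72 + 36 = 108 DD.
Total duration = 108 / 3.4 = 31.765 ≈ 31.8 days.

31.8 days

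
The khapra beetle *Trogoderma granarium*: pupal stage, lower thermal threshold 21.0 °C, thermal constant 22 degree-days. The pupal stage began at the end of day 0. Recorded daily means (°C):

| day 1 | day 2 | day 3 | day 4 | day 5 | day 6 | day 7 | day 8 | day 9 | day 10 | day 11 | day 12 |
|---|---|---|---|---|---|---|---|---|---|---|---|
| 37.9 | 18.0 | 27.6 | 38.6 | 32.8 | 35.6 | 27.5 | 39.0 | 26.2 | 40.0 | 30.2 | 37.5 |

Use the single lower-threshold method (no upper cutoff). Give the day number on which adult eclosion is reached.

Daily DD above 21.0 °C: 16.9, 0.0, 6.6, 17.6, 11.8, 14.6, 6.5, 18.0, 5.2, 19.0, 9.2, 16.5.
Cumulative: 16.9, 16.9, 23.5, 41.1, 52.9, 67.5, 74.0, 92.0, 97.2, 116.2, 125.4, 141.9.
The total first reaches 22 DD on day 3.

day 3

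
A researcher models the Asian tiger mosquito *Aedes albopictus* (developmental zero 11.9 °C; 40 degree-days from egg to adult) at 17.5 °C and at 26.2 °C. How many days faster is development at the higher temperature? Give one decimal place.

At 17.5 °C: 40 / (17.5 − 11.9) = 40 / 5.6 = 7.143 d.
At 26.2 °C: 40 / (26.2 − 11.9) = 40 / 14.3 = 2.797 d.
Difference = |7.143 − 2.797| = 4.346 ≈ 4.3 days.

4.3 days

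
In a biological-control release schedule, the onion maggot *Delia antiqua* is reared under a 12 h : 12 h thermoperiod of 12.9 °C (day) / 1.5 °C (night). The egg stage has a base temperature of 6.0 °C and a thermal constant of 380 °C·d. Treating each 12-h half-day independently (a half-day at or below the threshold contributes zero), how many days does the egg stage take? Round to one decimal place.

110.1 days

Day half: max(0, 12.9 − 6.0) × 0.5 = 6.9 × 0.5 = 3.45 DD.
Night half: max(0, 1.5 − 6.0) × 0.5 = 0.0 × 0.5 = 0.00 DD.
Per 24 h: 3.45 DD/day.
Duration = 380 / 3.45 = 110.145 ≈ 110.1 days.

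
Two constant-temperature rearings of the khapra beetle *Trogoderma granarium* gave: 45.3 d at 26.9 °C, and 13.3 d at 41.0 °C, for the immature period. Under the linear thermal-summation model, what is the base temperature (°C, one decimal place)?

21.0 °C

Under the model K = D·(T − T_b), so D₁·(T₁ − T_b) = D₂·(T₂ − T_b).
45.3·(26.9 − T_b) = 13.3·(41.0 − T_b)
T_b = (45.3·26.9 − 13.3·41.0) / (45.3 − 13.3) = 673.27 / 32.0 = 21.040 °C ≈ 21.0 °C.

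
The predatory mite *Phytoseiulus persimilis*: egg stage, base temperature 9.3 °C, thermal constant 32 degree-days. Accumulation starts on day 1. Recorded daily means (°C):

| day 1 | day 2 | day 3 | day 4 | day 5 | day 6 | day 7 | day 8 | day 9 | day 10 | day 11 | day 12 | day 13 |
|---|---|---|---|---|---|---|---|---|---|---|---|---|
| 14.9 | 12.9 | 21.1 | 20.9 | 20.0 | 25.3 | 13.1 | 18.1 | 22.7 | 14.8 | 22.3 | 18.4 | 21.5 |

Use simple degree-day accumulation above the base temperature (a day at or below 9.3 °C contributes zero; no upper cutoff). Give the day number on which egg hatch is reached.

Daily DD above 9.3 °C: 5.6, 3.6, 11.8, 11.6, 10.7, 16.0, 3.8, 8.8, 13.4, 5.5, 13.0, 9.1, 12.2.
Cumulative: 5.6, 9.2, 21.0, 32.6, 43.3, 59.3, 63.1, 71.9, 85.3, 90.8, 103.8, 112.9, 125.1.
The total first reaches 32 DD on day 4.

day 4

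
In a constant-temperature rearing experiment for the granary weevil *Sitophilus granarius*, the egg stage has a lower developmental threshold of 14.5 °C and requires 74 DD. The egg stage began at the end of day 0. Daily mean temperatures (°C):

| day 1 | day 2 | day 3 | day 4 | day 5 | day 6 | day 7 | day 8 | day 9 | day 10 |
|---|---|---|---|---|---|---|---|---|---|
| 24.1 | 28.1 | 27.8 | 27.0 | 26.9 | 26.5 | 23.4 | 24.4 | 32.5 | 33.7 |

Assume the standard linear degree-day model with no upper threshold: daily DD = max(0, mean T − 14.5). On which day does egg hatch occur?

Daily DD above 14.5 °C: 9.6, 13.6, 13.3, 12.5, 12.4, 12.0, 8.9, 9.9, 18.0, 19.2.
Cumulative: 9.6, 23.2, 36.5, 49.0, 61.4, 73.4, 82.3, 92.2, 110.2, 129.4.
The total first reaches 74 DD on day 7.

day 7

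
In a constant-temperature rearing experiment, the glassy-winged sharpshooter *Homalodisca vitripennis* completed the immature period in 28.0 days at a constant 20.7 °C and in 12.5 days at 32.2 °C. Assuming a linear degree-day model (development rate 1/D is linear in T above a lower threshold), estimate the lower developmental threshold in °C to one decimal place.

11.4 °C

Linear rate model ⇒ the product D·(T − T_b) is constant across temperatures.
28.0·(20.7 − T_b) = 12.5·(32.2 − T_b)
T_b = (28.0·20.7 − 12.5·32.2) / (28.0 − 12.5) = 177.10 / 15.5 = 11.426 °C ≈ 11.4 °C.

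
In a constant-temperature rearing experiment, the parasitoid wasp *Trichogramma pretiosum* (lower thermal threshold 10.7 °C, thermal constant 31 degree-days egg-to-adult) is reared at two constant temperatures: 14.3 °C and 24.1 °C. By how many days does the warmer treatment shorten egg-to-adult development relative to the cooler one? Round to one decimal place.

6.3 days

At 14.3 °C: 31 / (14.3 − 10.7) = 31 / 3.6 = 8.611 d.
At 24.1 °C: 31 / (24.1 − 10.7) = 31 / 13.4 = 2.313 d.
Difference = |8.611 − 2.313| = 6.298 ≈ 6.3 days.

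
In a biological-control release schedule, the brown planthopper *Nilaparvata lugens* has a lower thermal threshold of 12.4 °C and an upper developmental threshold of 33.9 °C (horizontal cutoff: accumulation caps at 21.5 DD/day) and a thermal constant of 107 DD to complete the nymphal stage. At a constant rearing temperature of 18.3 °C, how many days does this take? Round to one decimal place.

18.1 days

Daily accumulation = 18.3 − 12.4 = 5.9 DD/day.
Duration = 107 / 5.9 = 18.136 ≈ 18.1 days.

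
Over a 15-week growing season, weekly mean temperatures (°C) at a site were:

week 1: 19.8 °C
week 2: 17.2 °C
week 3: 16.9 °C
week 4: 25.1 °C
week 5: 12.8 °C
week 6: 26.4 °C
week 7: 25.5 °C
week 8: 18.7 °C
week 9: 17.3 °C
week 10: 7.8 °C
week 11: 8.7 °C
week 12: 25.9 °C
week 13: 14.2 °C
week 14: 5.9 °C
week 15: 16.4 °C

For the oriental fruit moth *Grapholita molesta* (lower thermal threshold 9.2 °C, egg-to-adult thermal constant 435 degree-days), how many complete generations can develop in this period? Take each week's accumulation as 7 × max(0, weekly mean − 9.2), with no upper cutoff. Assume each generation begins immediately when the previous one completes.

2 generations

Weekly DD (7 × max(0, T̄ − 9.2)): 74.2, 56.0, 53.9, 111.3, 25.2, 120.4, 114.1, 66.5, 56.7, 0.0, 0.0, 116.9, 35.0, 0.0, 50.4.
Season total = 880.6 DD.
Complete generations = ⌊880.6 / 435⌋ = 2.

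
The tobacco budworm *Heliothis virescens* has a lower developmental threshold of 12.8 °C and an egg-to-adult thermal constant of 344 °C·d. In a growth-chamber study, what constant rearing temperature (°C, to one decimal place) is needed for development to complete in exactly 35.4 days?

22.5 °C

Required daily accumulation = 344 / 35.4 = 9.718 DD/day.
T = T_base + 9.718 = 12.8 + 9.718 = 22.518 ≈ 22.5 °C.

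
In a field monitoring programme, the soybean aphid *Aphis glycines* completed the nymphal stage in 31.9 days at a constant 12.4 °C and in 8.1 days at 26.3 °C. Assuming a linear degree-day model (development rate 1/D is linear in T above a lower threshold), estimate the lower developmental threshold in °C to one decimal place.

7.7 °C

Linear rate model ⇒ the product D·(T − T_b) is constant across temperatures.
31.9·(12.4 − T_b) = 8.1·(26.3 − T_b)
T_b = (31.9·12.4 − 8.1·26.3) / (31.9 − 8.1) = 182.53 / 23.8 = 7.669 °C ≈ 7.7 °C.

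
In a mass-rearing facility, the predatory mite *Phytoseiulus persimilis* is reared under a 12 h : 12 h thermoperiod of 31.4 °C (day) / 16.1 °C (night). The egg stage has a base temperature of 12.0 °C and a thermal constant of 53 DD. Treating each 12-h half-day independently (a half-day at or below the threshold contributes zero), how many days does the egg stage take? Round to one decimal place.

4.5 days

Day half: max(0, 31.4 − 12.0) × 0.5 = 19.4 × 0.5 = 9.70 DD.
Night half: max(0, 16.1 − 12.0) × 0.5 = 4.1 × 0.5 = 2.05 DD.
Per 24 h: 11.75 DD/day.
Duration = 53 / 11.75 = 4.511 ≈ 4.5 days.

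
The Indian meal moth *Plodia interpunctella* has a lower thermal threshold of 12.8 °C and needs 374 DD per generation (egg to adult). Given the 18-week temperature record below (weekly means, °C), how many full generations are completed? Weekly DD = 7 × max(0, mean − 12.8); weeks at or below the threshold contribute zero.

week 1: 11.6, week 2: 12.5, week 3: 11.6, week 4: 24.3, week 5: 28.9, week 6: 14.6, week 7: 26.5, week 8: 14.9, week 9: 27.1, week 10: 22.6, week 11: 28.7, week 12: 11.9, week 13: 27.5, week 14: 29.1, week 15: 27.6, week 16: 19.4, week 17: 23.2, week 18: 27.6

Weekly DD (7 × max(0, T̄ − 12.8)): 0.0, 0.0, 0.0, 80.5, 112.7, 12.6, 95.9, 14.7, 100.1, 68.6, 111.3, 0.0, 102.9, 114.1, 103.6, 46.2, 72.8, 103.6.
Season total = 1139.6 DD.
Complete generations = ⌊1139.6 / 374⌋ = 3.

3 generations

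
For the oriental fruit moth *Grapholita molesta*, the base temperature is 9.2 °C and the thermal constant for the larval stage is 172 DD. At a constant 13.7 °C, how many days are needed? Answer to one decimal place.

Daily accumulation = 13.7 − 9.2 = 4.5 DD/day.
Duration = 172 / 4.5 = 38.222 ≈ 38.2 days.

38.2 days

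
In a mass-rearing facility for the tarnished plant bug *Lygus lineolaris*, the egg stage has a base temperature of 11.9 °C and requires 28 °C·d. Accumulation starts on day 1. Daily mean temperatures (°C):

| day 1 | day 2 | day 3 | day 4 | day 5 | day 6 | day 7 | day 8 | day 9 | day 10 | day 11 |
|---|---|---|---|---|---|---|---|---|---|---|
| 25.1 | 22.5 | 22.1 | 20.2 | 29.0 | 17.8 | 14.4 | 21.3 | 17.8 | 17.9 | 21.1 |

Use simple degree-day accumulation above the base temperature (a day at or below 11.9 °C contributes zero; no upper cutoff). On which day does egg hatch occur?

Daily DD above 11.9 °C: 13.2, 10.6, 10.2, 8.3, 17.1, 5.9, 2.5, 9.4, 5.9, 6.0, 9.2.
Cumulative: 13.2, 23.8, 34.0, 42.3, 59.4, 65.3, 67.8, 77.2, 83.1, 89.1, 98.3.
The total first reaches 28 DD on day 3.

day 3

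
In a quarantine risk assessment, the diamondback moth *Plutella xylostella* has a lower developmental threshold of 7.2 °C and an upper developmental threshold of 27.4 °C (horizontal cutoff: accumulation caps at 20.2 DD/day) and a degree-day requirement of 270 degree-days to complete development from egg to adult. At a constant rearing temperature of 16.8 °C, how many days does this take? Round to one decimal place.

28.1 days

Daily accumulation = 16.8 − 7.2 = 9.6 DD/day.
Duration = 270 / 9.6 = 28.125 ≈ 28.1 days.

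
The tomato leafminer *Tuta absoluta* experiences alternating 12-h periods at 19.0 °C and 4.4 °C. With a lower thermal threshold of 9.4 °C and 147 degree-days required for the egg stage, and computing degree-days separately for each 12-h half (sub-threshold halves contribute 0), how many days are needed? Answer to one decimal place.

Day half: max(0, 19.0 − 9.4) × 0.5 = 9.6 × 0.5 = 4.80 DD.
Night half: max(0, 4.4 − 9.4) × 0.5 = 0.0 × 0.5 = 0.00 DD.
Per 24 h: 4.80 DD/day.
Duration = 147 / 4.80 = 30.625 ≈ 30.6 days.

30.6 days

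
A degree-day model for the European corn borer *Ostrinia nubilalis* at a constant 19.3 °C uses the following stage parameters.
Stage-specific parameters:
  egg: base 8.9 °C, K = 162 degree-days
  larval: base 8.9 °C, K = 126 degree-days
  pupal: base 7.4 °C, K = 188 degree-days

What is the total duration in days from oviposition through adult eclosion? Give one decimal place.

egg: 162 / (19.3 − 8.9) = 162 / 10.4 = 15.577 d.
larval: 126 / (19.3 − 8.9) = 126 / 10.4 = 12.115 d.
pupal: 188 / (19.3 − 7.4) = 188 / 11.9 = 15.798 d.
Sum = 43.491 ≈ 43.5 days.

43.5 days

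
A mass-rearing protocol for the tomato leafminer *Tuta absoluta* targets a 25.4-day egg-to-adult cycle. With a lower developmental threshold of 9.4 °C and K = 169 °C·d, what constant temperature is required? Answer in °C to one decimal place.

Required daily accumulation = 169 / 25.4 = 6.654 DD/day.
T = T_base + 6.654 = 9.4 + 6.654 = 16.054 ≈ 16.1 °C.

16.1 °C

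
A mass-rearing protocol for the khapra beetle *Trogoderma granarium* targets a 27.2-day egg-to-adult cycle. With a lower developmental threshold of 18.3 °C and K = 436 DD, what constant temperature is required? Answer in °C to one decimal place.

Required daily accumulation = 436 / 27.2 = 16.029 DD/day.
T = T_base + 16.029 = 18.3 + 16.029 = 34.329 ≈ 34.3 °C.

34.3 °C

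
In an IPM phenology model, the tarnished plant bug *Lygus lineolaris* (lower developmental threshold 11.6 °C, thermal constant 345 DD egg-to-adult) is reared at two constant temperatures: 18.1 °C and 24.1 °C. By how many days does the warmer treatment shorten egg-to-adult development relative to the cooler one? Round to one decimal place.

25.5 days

At 18.1 °C: 345 / (18.1 − 11.6) = 345 / 6.5 = 53.077 d.
At 24.1 °C: 345 / (24.1 − 11.6) = 345 / 12.5 = 27.600 d.
Difference = |53.077 − 27.600| = 25.477 ≈ 25.5 days.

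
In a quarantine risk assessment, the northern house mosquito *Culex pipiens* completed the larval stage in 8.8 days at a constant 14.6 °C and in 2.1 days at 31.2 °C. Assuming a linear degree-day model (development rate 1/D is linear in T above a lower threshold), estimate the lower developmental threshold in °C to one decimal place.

9.4 °C

Linear rate model ⇒ the product D·(T − T_b) is constant across temperatures.
8.8·(14.6 − T_b) = 2.1·(31.2 − T_b)
T_b = (8.8·14.6 − 2.1·31.2) / (8.8 − 2.1) = 62.96 / 6.7 = 9.397 °C ≈ 9.4 °C.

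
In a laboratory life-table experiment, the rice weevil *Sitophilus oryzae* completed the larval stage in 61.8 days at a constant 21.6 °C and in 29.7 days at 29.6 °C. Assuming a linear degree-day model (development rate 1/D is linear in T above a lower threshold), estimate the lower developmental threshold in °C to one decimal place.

14.2 °C

Linear rate model ⇒ the product D·(T − T_b) is constant across temperatures.
61.8·(21.6 − T_b) = 29.7·(29.6 − T_b)
T_b = (61.8·21.6 − 29.7·29.6) / (61.8 − 29.7) = 455.76 / 32.1 = 14.198 °C ≈ 14.2 °C.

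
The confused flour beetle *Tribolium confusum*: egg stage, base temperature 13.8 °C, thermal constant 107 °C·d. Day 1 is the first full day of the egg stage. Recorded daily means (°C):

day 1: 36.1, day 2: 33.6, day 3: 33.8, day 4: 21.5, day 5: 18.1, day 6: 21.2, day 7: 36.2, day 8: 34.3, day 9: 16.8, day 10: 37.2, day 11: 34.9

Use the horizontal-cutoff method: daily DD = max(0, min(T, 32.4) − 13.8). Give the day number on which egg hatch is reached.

day 8

Daily DD above 13.8 °C (capped at 18.6): 18.6, 18.6, 18.6, 7.7, 4.3, 7.4, 18.6, 18.6, 3.0, 18.6, 18.6.
Cumulative: 18.6, 37.2, 55.8, 63.5, 67.8, 75.2, 93.8, 112.4, 115.4, 134.0, 152.6.
The total first reaches 107 DD on day 8.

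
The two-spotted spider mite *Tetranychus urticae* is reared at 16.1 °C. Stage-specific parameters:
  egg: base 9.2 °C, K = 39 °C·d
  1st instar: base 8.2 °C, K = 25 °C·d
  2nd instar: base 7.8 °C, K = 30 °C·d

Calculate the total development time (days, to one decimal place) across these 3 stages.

12.4 days

egg: 39 / (16.1 − 9.2) = 39 / 6.9 = 5.652 d.
1st instar: 25 / (16.1 − 8.2) = 25 / 7.9 = 3.165 d.
2nd instar: 30 / (16.1 − 7.8) = 30 / 8.3 = 3.614 d.
Sum = 12.431 ≈ 12.4 days.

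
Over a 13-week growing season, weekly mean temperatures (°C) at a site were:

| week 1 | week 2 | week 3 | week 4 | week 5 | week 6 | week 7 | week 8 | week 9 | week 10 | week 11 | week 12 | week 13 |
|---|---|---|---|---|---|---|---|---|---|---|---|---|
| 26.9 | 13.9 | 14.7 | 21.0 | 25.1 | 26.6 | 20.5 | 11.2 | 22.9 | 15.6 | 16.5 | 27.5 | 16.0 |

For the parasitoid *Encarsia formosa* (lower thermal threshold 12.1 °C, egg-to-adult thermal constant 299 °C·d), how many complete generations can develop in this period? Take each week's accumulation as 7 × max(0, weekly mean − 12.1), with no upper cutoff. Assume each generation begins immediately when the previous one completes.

Weekly DD (7 × max(0, T̄ − 12.1)): 103.6, 12.6, 18.2, 62.3, 91.0, 101.5, 58.8, 0.0, 75.6, 24.5, 30.8, 107.8, 27.3.
Season total = 714.0 DD.
Complete generations = ⌊714.0 / 299⌋ = 2.

2 generations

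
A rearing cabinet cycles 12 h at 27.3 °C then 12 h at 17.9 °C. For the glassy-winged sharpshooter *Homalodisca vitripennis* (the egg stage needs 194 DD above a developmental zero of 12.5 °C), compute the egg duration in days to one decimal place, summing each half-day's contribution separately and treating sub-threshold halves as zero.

19.2 days

Day half: max(0, 27.3 − 12.5) × 0.5 = 14.8 × 0.5 = 7.40 DD.
Night half: max(0, 17.9 − 12.5) × 0.5 = 5.4 × 0.5 = 2.70 DD.
Per 24 h: 10.10 DD/day.
Duration = 194 / 10.10 = 19.208 ≈ 19.2 days.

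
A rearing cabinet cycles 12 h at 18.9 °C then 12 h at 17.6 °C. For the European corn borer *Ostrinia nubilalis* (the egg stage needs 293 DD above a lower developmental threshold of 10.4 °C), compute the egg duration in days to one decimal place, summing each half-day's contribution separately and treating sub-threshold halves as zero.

Day half: max(0, 18.9 − 10.4) × 0.5 = 8.5 × 0.5 = 4.25 DD.
Night half: max(0, 17.6 − 10.4) × 0.5 = 7.2 × 0.5 = 3.60 DD.
Per 24 h: 7.85 DD/day.
Duration = 293 / 7.85 = 37.325 ≈ 37.3 days.

37.3 days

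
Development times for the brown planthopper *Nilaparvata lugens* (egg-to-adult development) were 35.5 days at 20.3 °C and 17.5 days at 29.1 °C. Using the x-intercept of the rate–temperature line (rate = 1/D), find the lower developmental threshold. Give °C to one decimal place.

11.7 °C

Equal thermal constants: D₁(T₁ − T_b) = D₂(T₂ − T_b).
35.5·(20.3 − T_b) = 17.5·(29.1 − T_b)
T_b = (35.5·20.3 − 17.5·29.1) / (35.5 − 17.5) = 211.40 / 18.0 = 11.744 °C ≈ 11.7 °C.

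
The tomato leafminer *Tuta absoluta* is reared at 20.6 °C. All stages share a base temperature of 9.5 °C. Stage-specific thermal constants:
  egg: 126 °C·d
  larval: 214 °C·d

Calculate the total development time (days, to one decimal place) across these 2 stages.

Daily accumulation at 20.6 °C = 20.6 − 9.5 = 11.1 DD/day.
Total K = 126 + 214 = 340 DD.
Total duration = 340 / 11.1 = 30.631 ≈ 30.6 days.

30.6 days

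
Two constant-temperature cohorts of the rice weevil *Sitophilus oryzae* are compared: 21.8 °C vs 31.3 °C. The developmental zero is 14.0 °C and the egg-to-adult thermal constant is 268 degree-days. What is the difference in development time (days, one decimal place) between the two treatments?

At 21.8 °C: 268 / (21.8 − 14.0) = 268 / 7.8 = 34.359 d.
At 31.3 °C: 268 / (31.3 − 14.0) = 268 / 17.3 = 15.491 d.
Difference = |34.359 − 15.491| = 18.868 ≈ 18.9 days.

18.9 days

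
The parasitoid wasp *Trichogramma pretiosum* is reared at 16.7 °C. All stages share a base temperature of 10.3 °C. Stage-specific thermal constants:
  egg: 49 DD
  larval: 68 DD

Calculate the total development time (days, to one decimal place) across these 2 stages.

18.3 days

Daily accumulation at 16.7 °C = 16.7 − 10.3 = 6.4 DD/day.
Total K = 49 + 68 = 117 DD.
Total duration = 117 / 6.4 = 18.281 ≈ 18.3 days.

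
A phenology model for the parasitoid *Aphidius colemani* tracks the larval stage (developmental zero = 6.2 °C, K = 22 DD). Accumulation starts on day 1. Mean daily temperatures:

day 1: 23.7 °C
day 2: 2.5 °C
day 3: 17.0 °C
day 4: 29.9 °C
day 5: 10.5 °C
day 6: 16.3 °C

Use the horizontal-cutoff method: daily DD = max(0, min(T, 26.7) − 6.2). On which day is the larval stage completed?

day 3

Daily DD above 6.2 °C (capped at 20.5): 17.5, 0.0, 10.8, 20.5, 4.3, 10.1.
Cumulative: 17.5, 17.5, 28.3, 48.8, 53.1, 63.2.
The total first reaches 22 DD on day 3.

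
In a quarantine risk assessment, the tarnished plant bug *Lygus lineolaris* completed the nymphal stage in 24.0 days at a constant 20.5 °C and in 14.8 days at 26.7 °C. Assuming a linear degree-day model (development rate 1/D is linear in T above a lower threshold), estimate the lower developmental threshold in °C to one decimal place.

10.5 °C

Linear rate model ⇒ the product D·(T − T_b) is constant across temperatures.
24.0·(20.5 − T_b) = 14.8·(26.7 − T_b)
T_b = (24.0·20.5 − 14.8·26.7) / (24.0 − 14.8) = 96.84 / 9.2 = 10.526 °C ≈ 10.5 °C.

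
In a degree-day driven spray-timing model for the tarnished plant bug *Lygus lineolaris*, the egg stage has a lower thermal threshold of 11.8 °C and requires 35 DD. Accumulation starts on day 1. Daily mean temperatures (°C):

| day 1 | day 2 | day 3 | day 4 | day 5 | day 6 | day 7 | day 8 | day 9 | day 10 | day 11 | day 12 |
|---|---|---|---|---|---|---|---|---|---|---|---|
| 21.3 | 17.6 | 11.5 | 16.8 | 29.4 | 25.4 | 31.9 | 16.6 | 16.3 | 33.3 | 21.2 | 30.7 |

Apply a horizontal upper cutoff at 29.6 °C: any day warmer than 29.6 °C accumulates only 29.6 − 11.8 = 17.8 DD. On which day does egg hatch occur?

Daily DD above 11.8 °C (capped at 17.8): 9.5, 5.8, 0.0, 5.0, 17.6, 13.6, 17.8, 4.8, 4.5, 17.8, 9.4, 17.8.
Cumulative: 9.5, 15.3, 15.3, 20.3, 37.9, 51.5, 69.3, 74.1, 78.6, 96.4, 105.8, 123.6.
The total first reaches 35 DD on day 5.

day 5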